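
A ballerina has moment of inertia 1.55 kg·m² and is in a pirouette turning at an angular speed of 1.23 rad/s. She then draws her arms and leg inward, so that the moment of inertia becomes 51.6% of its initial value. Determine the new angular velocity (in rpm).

ω₂ ≈ 22.8 rpm

No external torque acts about the spin axis, so angular momentum is conserved.
I₂ = 0.516 × 1.55 = 0.7998 kg·m².
ω₂ = I₁ω₁ / I₂ = (1.550)(1.23 rad/s) / (0.7998) = 2.384 rad/s = 22.76 rpm.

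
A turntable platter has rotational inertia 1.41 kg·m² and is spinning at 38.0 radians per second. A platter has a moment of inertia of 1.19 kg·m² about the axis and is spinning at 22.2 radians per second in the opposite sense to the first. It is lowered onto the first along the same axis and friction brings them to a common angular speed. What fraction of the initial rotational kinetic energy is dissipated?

fraction ≈ 0.892

The coupling torques are internal; angular momentum about the shared axis is conserved.
Taking A's sense as positive: L = (1.410)(38.0) − (1.190)(22.2) = 27.16 kg·m²·rad/s.
Combined I = 1.410 + 1.190 = 2.600 kg·m².
ω_f = L / I = 27.16 / 2.600 = 10.45 rad/s.
KE_i = ½ΣIω² = 1311 J; KE_f = ½(2.600)(10.45)² = 141.9 J.
Fraction dissipated = (KE_i − KE_f)/KE_i = 0.8918.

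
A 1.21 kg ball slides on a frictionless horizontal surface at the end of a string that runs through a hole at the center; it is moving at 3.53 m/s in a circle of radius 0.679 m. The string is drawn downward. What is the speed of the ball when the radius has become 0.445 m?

v₂ ≈ 5.39 m/s

Central (radial) force ⇒ zero torque about the center ⇒ m v r is constant.
v₂ = v₁ r₁ / r₂ = (3.53)(0.679) / (0.445) = 5.386 m/s.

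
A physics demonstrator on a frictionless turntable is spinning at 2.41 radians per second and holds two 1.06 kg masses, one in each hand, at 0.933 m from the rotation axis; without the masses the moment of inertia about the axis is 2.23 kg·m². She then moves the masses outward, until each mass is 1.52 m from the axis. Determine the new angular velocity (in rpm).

No external torque acts about the spin axis, so angular momentum is conserved.
I₁ = 2.23 + 2(1.06)(0.933)² = 4.075 kg·m²; I₂ = 2.23 + 2(1.06)(1.52)² = 7.128 kg·m².
ω₂ = I₁ω₁ / I₂ = (4.075)(2.41 rad/s) / (7.128) = 1.378 rad/s = 13.16 rpm.

ω₂ ≈ 13.2 rpm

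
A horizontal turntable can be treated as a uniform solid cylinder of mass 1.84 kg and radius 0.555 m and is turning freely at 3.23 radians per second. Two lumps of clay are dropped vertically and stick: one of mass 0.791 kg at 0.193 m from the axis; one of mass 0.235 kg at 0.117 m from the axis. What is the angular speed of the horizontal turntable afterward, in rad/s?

ω_f ≈ 2.90 rad/s

The added mass arrives with no angular momentum about the axis, and any external torque about the axis is negligible, so the system's angular momentum is conserved.
I_p = ½(1.84)(0.555)² = 0.2834 kg·m².
Added inertia Σmr² = (0.791)(0.193)² + (0.235)(0.117)² = 0.03268 kg·m²; I_f = 0.2834 + 0.03268 = 0.3161 kg·m².
ω_f = I_p ω_i / I_f = (0.2834)(3.23) / 0.3161 = 2.896 rad/s.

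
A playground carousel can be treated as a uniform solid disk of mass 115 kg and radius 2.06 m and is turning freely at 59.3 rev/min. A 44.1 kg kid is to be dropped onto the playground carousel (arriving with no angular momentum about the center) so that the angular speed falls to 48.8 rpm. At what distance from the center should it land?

No external torque acts about the center; L_before = L_after.
I_p = ½(115)(2.06)² = 244.0 kg·m².
I_p ω_i = (I_p + m r²) ω_f ⇒ m r² = I_p(ω_i/ω_f − 1) = 244.0(59.3/48.8 − 1) = 52.50 kg·m².
r = √(52.50/44.1) = 1.091 m.

r ≈ 1.09 m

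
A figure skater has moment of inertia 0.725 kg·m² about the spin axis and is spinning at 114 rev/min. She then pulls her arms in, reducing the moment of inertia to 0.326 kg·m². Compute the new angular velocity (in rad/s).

Angular momentum about the spin axis is conserved since the torque about it is zero.
ω₂ = I₁ω₁ / I₂ = (0.7250)(114 rpm) / (0.3260) = 253.5 rpm = 26.55 rad/s.

ω₂ ≈ 26.5 rad/s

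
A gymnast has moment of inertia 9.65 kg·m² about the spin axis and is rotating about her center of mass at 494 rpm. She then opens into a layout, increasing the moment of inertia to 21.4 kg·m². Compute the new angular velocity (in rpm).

Angular momentum about the spin axis is conserved since the torque about it is zero.
ω₂ = I₁ω₁ / I₂ = (9.650)(494 rpm) / (21.40) = 222.8 rpm.

ω₂ ≈ 223 rpm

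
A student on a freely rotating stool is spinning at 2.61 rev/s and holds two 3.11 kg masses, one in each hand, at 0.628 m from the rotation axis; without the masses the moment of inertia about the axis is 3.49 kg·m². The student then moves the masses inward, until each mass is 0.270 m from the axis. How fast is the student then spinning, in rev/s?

Angular momentum about the spin axis is conserved since the torque about it is zero.
I₁ = 3.49 + 2(3.11)(0.628)² = 5.943 kg·m²; I₂ = 3.49 + 2(3.11)(0.270)² = 3.943 kg·m².
ω₂ = I₁ω₁ / I₂ = (5.943)(2.61 rev/s) / (3.943) = 3.933 rev/s.

ω₂ ≈ 3.93 rev/s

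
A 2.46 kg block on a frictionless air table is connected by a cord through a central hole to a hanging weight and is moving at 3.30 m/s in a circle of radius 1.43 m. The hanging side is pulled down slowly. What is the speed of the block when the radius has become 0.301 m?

v₂ ≈ 15.7 m/s

Central (radial) force ⇒ zero torque about the center ⇒ m v r is constant.
v₂ = v₁ r₁ / r₂ = (3.30)(1.43) / (0.301) = 15.68 m/s.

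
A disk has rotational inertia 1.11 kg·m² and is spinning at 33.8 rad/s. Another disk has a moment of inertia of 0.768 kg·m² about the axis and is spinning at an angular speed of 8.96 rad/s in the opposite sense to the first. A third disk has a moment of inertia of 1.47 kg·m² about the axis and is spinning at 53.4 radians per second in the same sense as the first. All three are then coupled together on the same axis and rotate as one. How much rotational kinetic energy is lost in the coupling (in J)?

No external torque acts about the common axis, so total angular momentum is conserved.
Taking A's sense as positive: L = (1.110)(33.8) − (0.7680)(8.96) + (1.470)(53.4) = 109.1 kg·m²·rad/s.
Combined I = 1.110 + 0.7680 + 1.470 = 3.348 kg·m².
ω_f = L / I = 109.1 / 3.348 = 32.60 rad/s.
KE_i = ½ΣIω² = 2761 J; KE_f = ½(3.348)(32.60)² = 1779 J.

ΔKE lost ≈ 982 J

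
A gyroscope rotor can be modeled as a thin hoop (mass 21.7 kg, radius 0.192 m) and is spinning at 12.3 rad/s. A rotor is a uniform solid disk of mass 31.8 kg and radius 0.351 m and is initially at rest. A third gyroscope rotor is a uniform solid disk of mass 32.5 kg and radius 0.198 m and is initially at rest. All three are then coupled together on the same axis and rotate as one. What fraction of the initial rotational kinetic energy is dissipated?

fraction ≈ 0.764

No external torque acts about the common axis, so total angular momentum is conserved.
Moments of inertia: I_A = (21.7)(0.192)² = 0.7999 kg·m²; I_B = ½(31.8)(0.351)² = 1.959 kg·m²; I_C = ½(32.5)(0.198)² = 0.6371 kg·m².
Taking A's sense as positive: L = (0.7999)(12.3) = 9.839 kg·m²·rad/s.
Combined I = 0.7999 + 1.959 + 0.6371 = 3.396 kg·m².
ω_f = L / I = 9.839 / 3.396 = 2.897 rad/s.
KE_i = ½ΣIω² = 60.51 J; KE_f = ½(3.396)(2.897)² = 14.25 J.
Fraction dissipated = (KE_i − KE_f)/KE_i = 0.7644.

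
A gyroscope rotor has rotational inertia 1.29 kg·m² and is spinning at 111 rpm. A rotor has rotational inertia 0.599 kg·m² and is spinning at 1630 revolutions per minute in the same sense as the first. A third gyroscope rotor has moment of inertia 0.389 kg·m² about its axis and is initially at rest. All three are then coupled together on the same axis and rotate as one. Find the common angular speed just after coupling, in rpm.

|ω_f| ≈ 491 rpm

The coupling torques are internal; angular momentum about the shared axis is conserved.
Taking A's sense as positive: L = (1.290)(111) + (0.5990)(1630) = 1120 kg·m²·rpm.
Combined I = 1.290 + 0.5990 + 0.3890 = 2.278 kg·m².
ω_f = L / I = 1120 / 2.278 = 491.5 rpm.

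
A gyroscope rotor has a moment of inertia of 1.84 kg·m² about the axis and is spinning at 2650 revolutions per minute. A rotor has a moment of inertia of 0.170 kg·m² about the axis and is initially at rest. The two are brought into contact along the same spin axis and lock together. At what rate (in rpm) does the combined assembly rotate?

The coupling torques are internal; angular momentum about the shared axis is conserved.
Taking A's sense as positive: L = (1.840)(2650) = 4876 kg·m²·rpm.
Combined I = 1.840 + 0.1700 = 2.010 kg·m².
ω_f = L / I = 4876 / 2.010 = 2426 rpm.

|ω_f| ≈ 2430 rpm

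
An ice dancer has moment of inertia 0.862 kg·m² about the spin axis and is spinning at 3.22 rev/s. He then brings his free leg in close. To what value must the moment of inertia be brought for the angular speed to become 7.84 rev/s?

Angular momentum about the spin axis is conserved since the torque about it is zero.
I₂ = I₁ω₁ / ω₂ = (0.862)(3.22) / (7.84) = 0.3540 kg·m².

I₂ ≈ 0.354 kg·m²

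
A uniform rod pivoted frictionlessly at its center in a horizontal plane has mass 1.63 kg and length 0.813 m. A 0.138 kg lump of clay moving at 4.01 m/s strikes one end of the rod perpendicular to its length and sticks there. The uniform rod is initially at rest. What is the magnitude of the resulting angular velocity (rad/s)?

|ω_f| ≈ 2.00 rad/s

The axle reaction passes through the pivot and exerts no torque about it; angular momentum about the pivot is conserved through the impact.
I_p = (1/12)(1.63)(0.813)² = 0.08978 kg·m². Taking the sense of the lump of clay's angular momentum as positive, L_{lump} = m v R = (0.138)(4.01)(0.813/2) = 0.2249 kg·m²/s.
L_i = 0 + 0.2249 = 0.2249 kg·m²/s.
After sticking, I_f = I_p + m R² = 0.08978 + (0.138)(0.813/2)² = 0.1126 kg·m².
ω_f = L_i / I_f = 0.2249 / 0.1126 = 1.998 rad/s.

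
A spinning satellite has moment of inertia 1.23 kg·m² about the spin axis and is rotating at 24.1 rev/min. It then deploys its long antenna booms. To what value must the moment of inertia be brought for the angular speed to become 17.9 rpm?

I₂ ≈ 1.66 kg·m²

No external torque acts about the spin axis, so angular momentum is conserved.
I₂ = I₁ω₁ / ω₂ = (1.23)(24.1) / (17.9) = 1.656 kg·m².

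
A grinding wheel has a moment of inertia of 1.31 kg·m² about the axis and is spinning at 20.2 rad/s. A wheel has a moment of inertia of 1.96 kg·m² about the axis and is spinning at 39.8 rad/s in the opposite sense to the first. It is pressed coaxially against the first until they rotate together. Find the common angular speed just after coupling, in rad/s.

No external torque acts about the common axis, so total angular momentum is conserved.
Taking A's sense as positive: L = (1.310)(20.2) − (1.960)(39.8) = -51.55 kg·m²·rad/s.
Combined I = 1.310 + 1.960 = 3.270 kg·m².
ω_f = L / I = -51.55 / 3.270 = -15.76 rad/s.

|ω_f| ≈ 15.8 rad/s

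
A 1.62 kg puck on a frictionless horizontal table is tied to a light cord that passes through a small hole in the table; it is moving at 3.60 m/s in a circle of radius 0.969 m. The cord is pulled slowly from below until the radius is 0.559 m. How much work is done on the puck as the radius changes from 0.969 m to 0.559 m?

Central (radial) force ⇒ zero torque about the center ⇒ m v r is constant.
v₂ = v₁ r₁ / r₂ = (3.60)(0.969) / (0.559) = 6.240 m/s.
W = ΔKE = ½m(v₂² − v₁²) = 21.05 J.

W ≈ 21.0 J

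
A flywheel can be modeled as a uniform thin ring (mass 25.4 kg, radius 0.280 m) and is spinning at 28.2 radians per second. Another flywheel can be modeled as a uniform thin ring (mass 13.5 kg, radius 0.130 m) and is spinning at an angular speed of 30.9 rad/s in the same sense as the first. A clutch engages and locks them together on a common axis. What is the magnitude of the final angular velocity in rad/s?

The coupling torques are internal; angular momentum about the shared axis is conserved.
Moments of inertia: I_A = (25.4)(0.280)² = 1.991 kg·m²; I_B = (13.5)(0.130)² = 0.2282 kg·m².
Taking A's sense as positive: L = (1.991)(28.2) + (0.2282)(30.9) = 63.21 kg·m²·rad/s.
Combined I = 1.991 + 0.2282 = 2.220 kg·m².
ω_f = L / I = 63.21 / 2.220 = 28.48 rad/s.

|ω_f| ≈ 28.5 rad/s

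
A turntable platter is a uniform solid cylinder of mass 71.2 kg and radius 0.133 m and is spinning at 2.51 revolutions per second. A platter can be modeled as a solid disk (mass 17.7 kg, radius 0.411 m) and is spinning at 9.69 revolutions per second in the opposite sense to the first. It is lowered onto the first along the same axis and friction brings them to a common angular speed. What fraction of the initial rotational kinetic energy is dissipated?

fraction ≈ 0.457

The coupling torques are internal; angular momentum about the shared axis is conserved.
Moments of inertia: I_A = ½(71.2)(0.133)² = 0.6297 kg·m²; I_B = ½(17.7)(0.411)² = 1.495 kg·m².
Taking A's sense as positive: L = (0.6297)(2.51) − (1.495)(9.69) = -12.91 kg·m²·rev/s.
Combined I = 0.6297 + 1.495 = 2.125 kg·m².
ω_f = L / I = -12.91 / 2.125 = -6.074 rev/s.
KE_i = ½ΣIω² = 2849 J; KE_f = ½(2.125)(38.16)² = 1547 J.
Fraction dissipated = (KE_i − KE_f)/KE_i = 0.4569.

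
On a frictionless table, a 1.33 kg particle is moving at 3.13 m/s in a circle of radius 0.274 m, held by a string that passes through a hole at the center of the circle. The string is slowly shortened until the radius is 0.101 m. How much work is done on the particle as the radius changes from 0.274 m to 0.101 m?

The only horizontal force on the mass is along the cord (radial), so it exerts no torque about the hole and angular momentum m v r is conserved.
v₂ = v₁ r₁ / r₂ = (3.13)(0.274) / (0.101) = 8.491 m/s.
W = ΔKE = ½m(v₂² − v₁²) = 41.43 J.

W ≈ 41.4 J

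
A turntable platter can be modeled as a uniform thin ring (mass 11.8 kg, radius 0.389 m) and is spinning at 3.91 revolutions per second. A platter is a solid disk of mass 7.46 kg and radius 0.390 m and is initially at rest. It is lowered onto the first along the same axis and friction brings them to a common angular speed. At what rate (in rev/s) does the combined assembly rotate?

|ω_f| ≈ 2.97 rev/s

The coupling torques are internal; angular momentum about the shared axis is conserved.
Moments of inertia: I_A = (11.8)(0.389)² = 1.786 kg·m²; I_B = ½(7.46)(0.390)² = 0.5673 kg·m².
Taking A's sense as positive: L = (1.786)(3.91) = 6.982 kg·m²·rev/s.
Combined I = 1.786 + 0.5673 = 2.353 kg·m².
ω_f = L / I = 6.982 / 2.353 = 2.967 rev/s.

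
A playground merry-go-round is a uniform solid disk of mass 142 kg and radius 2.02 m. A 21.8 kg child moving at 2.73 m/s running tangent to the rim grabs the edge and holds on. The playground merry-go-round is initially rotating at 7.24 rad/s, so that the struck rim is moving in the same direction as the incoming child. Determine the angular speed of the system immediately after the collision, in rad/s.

About the axle the impulsive forces during the collision are internal, so angular momentum about that axis is conserved.
I_p = ½(142)(2.02)² = 289.7 kg·m². Taking the sense of the child's angular momentum as positive, L_{child} = m v R = (21.8)(2.73)(2.02) = 120.2 kg·m²/s.
L_i = +I_p ω_p + m v R = +(289.7)(7.24) + 120.2 = 2218 kg·m²/s.
After sticking, I_f = I_p + m R² = 289.7 + (21.8)(2.02)² = 378.7 kg·m².
ω_f = L_i / I_f = 2218 / 378.7 = 5.857 rad/s.

|ω_f| ≈ 5.86 rad/s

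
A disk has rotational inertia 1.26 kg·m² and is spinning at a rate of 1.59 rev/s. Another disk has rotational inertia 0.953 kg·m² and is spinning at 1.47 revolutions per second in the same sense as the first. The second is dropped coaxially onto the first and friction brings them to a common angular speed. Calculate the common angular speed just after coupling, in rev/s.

|ω_f| ≈ 1.54 rev/s

No external torque acts about the common axis, so total angular momentum is conserved.
Taking A's sense as positive: L = (1.260)(1.59) + (0.9530)(1.47) = 3.404 kg·m²·rev/s.
Combined I = 1.260 + 0.9530 = 2.213 kg·m².
ω_f = L / I = 3.404 / 2.213 = 1.538 rev/s.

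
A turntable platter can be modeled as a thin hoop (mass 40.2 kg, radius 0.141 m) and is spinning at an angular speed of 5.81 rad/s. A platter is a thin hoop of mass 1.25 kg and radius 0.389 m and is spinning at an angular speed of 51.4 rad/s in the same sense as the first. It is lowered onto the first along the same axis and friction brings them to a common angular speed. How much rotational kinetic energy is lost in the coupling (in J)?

The coupling torques are internal; angular momentum about the shared axis is conserved.
Moments of inertia: I_A = (40.2)(0.141)² = 0.7992 kg·m²; I_B = (1.25)(0.389)² = 0.1892 kg·m².
Taking A's sense as positive: L = (0.7992)(5.81) + (0.1892)(51.4) = 14.37 kg·m²·rad/s.
Combined I = 0.7992 + 0.1892 = 0.9884 kg·m².
ω_f = L / I = 14.37 / 0.9884 = 14.53 rad/s.
KE_i = ½ΣIω² = 263.4 J; KE_f = ½(0.9884)(14.53)² = 104.4 J.

ΔKE lost ≈ 159 J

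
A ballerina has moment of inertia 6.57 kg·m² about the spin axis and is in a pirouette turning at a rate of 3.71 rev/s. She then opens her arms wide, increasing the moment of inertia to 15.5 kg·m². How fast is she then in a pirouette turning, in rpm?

Angular momentum about the spin axis is conserved since the torque about it is zero.
ω₂ = I₁ω₁ / I₂ = (6.570)(3.71 rev/s) / (15.50) = 1.573 rev/s = 94.35 rpm.

ω₂ ≈ 94.4 rpm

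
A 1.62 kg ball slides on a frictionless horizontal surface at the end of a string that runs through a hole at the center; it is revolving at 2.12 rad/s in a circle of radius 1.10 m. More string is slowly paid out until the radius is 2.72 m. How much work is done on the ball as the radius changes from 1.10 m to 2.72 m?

W ≈ -3.68 J

The constraining force is radial, so m r² ω about the center is conserved.
ω₂ = ω₁ (r₁/r₂)² = (2.12)(1.10/2.72)² = 0.3467 rad/s.
W = ΔKE = ½m(v₂² − v₁²) = -3.685 J.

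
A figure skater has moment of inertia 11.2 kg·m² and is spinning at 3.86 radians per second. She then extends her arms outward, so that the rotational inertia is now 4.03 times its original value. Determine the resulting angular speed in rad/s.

ω₂ ≈ 0.958 rad/s

Angular momentum about the spin axis is conserved since the torque about it is zero.
I₂ = 4.03 × 11.2 = 45.14 kg·m².
ω₂ = I₁ω₁ / I₂ = (11.20)(3.86 rad/s) / (45.14) = 0.9578 rad/s.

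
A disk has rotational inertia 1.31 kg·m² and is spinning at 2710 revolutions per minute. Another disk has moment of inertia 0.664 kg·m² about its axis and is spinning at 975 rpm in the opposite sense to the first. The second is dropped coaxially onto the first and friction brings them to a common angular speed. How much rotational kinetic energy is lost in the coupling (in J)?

The coupling torques are internal; angular momentum about the shared axis is conserved.
Taking A's sense as positive: L = (1.310)(2710) − (0.6640)(975) = 2903 kg·m²·rpm.
Combined I = 1.310 + 0.6640 = 1.974 kg·m².
ω_f = L / I = 2903 / 1.974 = 1470 rpm.
KE_i = ½ΣIω² = 56210 J; KE_f = ½(1.974)(154.0)² = 23400 J.

ΔKE lost ≈ 32800 J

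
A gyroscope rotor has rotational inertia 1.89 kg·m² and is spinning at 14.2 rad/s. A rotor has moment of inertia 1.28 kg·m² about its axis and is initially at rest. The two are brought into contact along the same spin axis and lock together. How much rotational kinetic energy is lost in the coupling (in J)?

No external torque acts about the common axis, so total angular momentum is conserved.
Taking A's sense as positive: L = (1.890)(14.2) = 26.84 kg·m²·rad/s.
Combined I = 1.890 + 1.280 = 3.170 kg·m².
ω_f = L / I = 26.84 / 3.170 = 8.466 rad/s.
KE_i = ½ΣIω² = 190.5 J; KE_f = ½(3.170)(8.466)² = 113.6 J.

ΔKE lost ≈ 76.9 J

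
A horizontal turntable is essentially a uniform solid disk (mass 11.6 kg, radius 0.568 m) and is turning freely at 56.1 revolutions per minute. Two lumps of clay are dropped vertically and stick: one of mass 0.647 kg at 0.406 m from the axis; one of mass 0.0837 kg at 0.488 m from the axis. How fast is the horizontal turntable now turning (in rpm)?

ω_f ≈ 52.5 rpm

The added mass arrives with no angular momentum about the axis, and any external torque about the axis is negligible, so the system's angular momentum is conserved.
I_p = ½(11.6)(0.568)² = 1.871 kg·m².
Added inertia Σmr² = (0.647)(0.406)² + (0.0837)(0.488)² = 0.1266 kg·m²; I_f = 1.871 + 0.1266 = 1.998 kg·m².
ω_f = I_p ω_i / I_f = (1.871)(56.1) / 1.998 = 52.55 rpm.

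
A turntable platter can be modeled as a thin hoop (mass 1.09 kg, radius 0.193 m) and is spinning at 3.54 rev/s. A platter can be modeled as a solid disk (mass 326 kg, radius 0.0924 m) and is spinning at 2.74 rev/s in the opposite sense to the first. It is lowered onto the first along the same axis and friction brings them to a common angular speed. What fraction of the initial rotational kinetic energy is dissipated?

fraction ≈ 0.142

The coupling torques are internal; angular momentum about the shared axis is conserved.
Moments of inertia: I_A = (1.09)(0.193)² = 0.04060 kg·m²; I_B = ½(326)(0.0924)² = 1.392 kg·m².
Taking A's sense as positive: L = (0.04060)(3.54) − (1.392)(2.74) = -3.669 kg·m²·rev/s.
Combined I = 0.04060 + 1.392 = 1.432 kg·m².
ω_f = L / I = -3.669 / 1.432 = -2.562 rev/s.
KE_i = ½ΣIω² = 216.3 J; KE_f = ½(1.432)(16.10)² = 185.6 J.
Fraction dissipated = (KE_i − KE_f)/KE_i = 0.1420.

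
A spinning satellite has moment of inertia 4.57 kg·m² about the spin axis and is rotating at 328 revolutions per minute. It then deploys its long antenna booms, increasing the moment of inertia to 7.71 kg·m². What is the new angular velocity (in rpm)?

Angular momentum about the spin axis is conserved since the torque about it is zero.
ω₂ = I₁ω₁ / I₂ = (4.570)(328 rpm) / (7.710) = 194.4 rpm.

ω₂ ≈ 194 rpm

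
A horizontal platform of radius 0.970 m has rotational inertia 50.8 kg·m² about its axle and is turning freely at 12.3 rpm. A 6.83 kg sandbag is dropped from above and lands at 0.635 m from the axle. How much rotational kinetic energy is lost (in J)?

The added mass arrives with no angular momentum about the axle, and any external torque about the axle is negligible, so the system's angular momentum is conserved.
Added inertia Σmr² = (6.83)(0.635)² = 2.754 kg·m²; I_f = 50.80 + 2.754 = 53.55 kg·m².
ω_f = I_p ω_i / I_f = (50.80)(12.3) / 53.55 = 11.67 rpm.
KE_i = ½(50.80)(1.288 rad/s)² = 42.14 J; KE_f = ½(53.55)(1.222)² = 39.97 J.

energy lost ≈ 2.17 J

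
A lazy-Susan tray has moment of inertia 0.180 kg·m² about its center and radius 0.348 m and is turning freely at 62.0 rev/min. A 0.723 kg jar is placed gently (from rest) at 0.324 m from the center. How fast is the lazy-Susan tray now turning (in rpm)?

ω_f ≈ 43.6 rpm

No external torque acts about the center; L_before = L_after.
Added inertia Σmr² = (0.723)(0.324)² = 0.07590 kg·m²; I_f = 0.1800 + 0.07590 = 0.2559 kg·m².
ω_f = I_p ω_i / I_f = (0.1800)(62.0) / 0.2559 = 43.61 rpm.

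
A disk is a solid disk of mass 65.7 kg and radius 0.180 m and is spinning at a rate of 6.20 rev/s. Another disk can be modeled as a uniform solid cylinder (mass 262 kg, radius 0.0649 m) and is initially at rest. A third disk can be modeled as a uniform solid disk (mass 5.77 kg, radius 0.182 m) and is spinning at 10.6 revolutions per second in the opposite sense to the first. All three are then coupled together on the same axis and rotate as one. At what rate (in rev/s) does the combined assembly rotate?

|ω_f| ≈ 3.26 rev/s

The coupling torques are internal; angular momentum about the shared axis is conserved.
Moments of inertia: I_A = ½(65.7)(0.180)² = 1.064 kg·m²; I_B = ½(262)(0.0649)² = 0.5518 kg·m²; I_C = ½(5.77)(0.182)² = 0.09556 kg·m².
Taking A's sense as positive: L = (1.064)(6.20) − (0.09556)(10.6) = 5.586 kg·m²·rev/s.
Combined I = 1.064 + 0.5518 + 0.09556 = 1.712 kg·m².
ω_f = L / I = 5.586 / 1.712 = 3.263 rev/s.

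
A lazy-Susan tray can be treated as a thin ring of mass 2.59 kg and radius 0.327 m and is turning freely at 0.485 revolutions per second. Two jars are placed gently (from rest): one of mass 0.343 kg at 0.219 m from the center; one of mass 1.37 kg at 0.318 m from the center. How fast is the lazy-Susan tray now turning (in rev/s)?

ω_f ≈ 0.311 rev/s

No external torque acts about the center; L_before = L_after.
I_p = (2.59)(0.327)² = 0.2769 kg·m².
Added inertia Σmr² = (0.343)(0.219)² + (1.37)(0.318)² = 0.1550 kg·m²; I_f = 0.2769 + 0.1550 = 0.4319 kg·m².
ω_f = I_p ω_i / I_f = (0.2769)(0.485) / 0.4319 = 0.3110 rev/s.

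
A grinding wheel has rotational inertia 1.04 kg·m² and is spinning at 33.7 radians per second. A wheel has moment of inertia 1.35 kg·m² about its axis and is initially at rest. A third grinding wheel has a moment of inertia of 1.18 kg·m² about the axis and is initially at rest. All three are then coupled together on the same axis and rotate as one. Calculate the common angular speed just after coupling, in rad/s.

|ω_f| ≈ 9.82 rad/s

The coupling torques are internal; angular momentum about the shared axis is conserved.
Taking A's sense as positive: L = (1.040)(33.7) = 35.05 kg·m²·rad/s.
Combined I = 1.040 + 1.350 + 1.180 = 3.570 kg·m².
ω_f = L / I = 35.05 / 3.570 = 9.817 rad/s.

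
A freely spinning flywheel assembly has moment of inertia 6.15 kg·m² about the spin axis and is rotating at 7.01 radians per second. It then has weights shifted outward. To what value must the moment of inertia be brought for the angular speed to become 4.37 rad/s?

With no external torque about the axis, L is conserved: I₁ω₁ = I₂ω₂.
I₂ = I₁ω₁ / ω₂ = (6.15)(7.01) / (4.37) = 9.865 kg·m².

I₂ ≈ 9.87 kg·m²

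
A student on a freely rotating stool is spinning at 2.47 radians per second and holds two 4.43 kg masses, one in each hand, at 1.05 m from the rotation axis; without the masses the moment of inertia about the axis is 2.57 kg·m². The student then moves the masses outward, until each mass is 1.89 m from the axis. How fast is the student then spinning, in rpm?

ω₂ ≈ 8.50 rpm

No external torque acts about the spin axis, so angular momentum is conserved.
I₁ = 2.57 + 2(4.43)(1.05)² = 12.34 kg·m²; I₂ = 2.57 + 2(4.43)(1.89)² = 34.22 kg·m².
ω₂ = I₁ω₁ / I₂ = (12.34)(2.47 rad/s) / (34.22) = 0.8906 rad/s = 8.505 rpm.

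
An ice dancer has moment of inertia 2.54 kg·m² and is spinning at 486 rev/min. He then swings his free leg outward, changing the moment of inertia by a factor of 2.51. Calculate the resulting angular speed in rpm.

Angular momentum about the spin axis is conserved since the torque about it is zero.
I₂ = 2.51 × 2.54 = 6.375 kg·m².
ω₂ = I₁ω₁ / I₂ = (2.540)(486 rpm) / (6.375) = 193.6 rpm.

ω₂ ≈ 194 rpm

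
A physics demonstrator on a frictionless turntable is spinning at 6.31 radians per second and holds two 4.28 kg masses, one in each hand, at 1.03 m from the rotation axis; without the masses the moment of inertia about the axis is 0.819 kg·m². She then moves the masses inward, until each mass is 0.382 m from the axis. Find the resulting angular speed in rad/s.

With no external torque about the axis, L is conserved: I₁ω₁ = I₂ω₂.
I₁ = 0.819 + 2(4.28)(1.03)² = 9.900 kg·m²; I₂ = 0.819 + 2(4.28)(0.382)² = 2.068 kg·m².
ω₂ = I₁ω₁ / I₂ = (9.900)(6.31 rad/s) / (2.068) = 30.21 rad/s.

ω₂ ≈ 30.2 rad/s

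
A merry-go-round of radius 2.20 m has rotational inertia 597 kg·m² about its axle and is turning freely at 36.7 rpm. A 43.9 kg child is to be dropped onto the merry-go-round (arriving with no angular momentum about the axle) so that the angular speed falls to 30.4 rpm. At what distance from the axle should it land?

r ≈ 1.68 m

No external torque acts about the axle; L_before = L_after.
I_p ω_i = (I_p + m r²) ω_f ⇒ m r² = I_p(ω_i/ω_f − 1) = 597.0(36.7/30.4 − 1) = 123.7 kg·m².
r = √(123.7/43.9) = 1.679 m.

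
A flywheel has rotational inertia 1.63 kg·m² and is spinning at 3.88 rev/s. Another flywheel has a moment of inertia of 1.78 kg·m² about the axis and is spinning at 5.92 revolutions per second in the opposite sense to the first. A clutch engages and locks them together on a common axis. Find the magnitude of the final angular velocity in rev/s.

|ω_f| ≈ 1.24 rev/s

The coupling torques are internal; angular momentum about the shared axis is conserved.
Taking A's sense as positive: L = (1.630)(3.88) − (1.780)(5.92) = -4.213 kg·m²·rev/s.
Combined I = 1.630 + 1.780 = 3.410 kg·m².
ω_f = L / I = -4.213 / 3.410 = -1.236 rev/s.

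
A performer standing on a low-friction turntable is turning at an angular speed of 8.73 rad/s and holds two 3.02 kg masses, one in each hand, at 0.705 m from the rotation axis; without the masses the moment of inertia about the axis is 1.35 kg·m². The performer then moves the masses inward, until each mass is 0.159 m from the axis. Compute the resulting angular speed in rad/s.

ω₂ ≈ 25.3 rad/s

With no external torque about the axis, L is conserved: I₁ω₁ = I₂ω₂.
I₁ = 1.35 + 2(3.02)(0.705)² = 4.352 kg·m²; I₂ = 1.35 + 2(3.02)(0.159)² = 1.503 kg·m².
ω₂ = I₁ω₁ / I₂ = (4.352)(8.73 rad/s) / (1.503) = 25.28 rad/s.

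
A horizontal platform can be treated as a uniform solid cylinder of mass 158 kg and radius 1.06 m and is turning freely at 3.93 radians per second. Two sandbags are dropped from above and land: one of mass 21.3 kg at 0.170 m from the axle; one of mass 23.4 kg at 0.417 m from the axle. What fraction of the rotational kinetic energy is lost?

No external torque acts about the axle; L_before = L_after.
I_p = ½(158)(1.06)² = 88.76 kg·m².
Added inertia Σmr² = (21.3)(0.170)² + (23.4)(0.417)² = 4.685 kg·m²; I_f = 88.76 + 4.685 = 93.45 kg·m².
ω_f = I_p ω_i / I_f = (88.76)(3.93) / 93.45 = 3.733 rad/s.
KE_i = ½(88.76)(3.930 rad/s)² = 685.5 J; KE_f = ½(93.45)(3.733)² = 651.1 J.
Fraction lost = 0.05013.

fraction ≈ 0.0501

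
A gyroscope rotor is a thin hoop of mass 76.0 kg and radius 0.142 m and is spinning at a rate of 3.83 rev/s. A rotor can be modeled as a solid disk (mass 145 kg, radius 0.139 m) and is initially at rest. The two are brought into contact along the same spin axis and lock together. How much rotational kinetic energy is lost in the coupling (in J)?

ΔKE lost ≈ 212 J

The coupling torques are internal; angular momentum about the shared axis is conserved.
Moments of inertia: I_A = (76.0)(0.142)² = 1.532 kg·m²; I_B = ½(145)(0.139)² = 1.401 kg·m².
Taking A's sense as positive: L = (1.532)(3.83) = 5.869 kg·m²·rev/s.
Combined I = 1.532 + 1.401 = 2.933 kg·m².
ω_f = L / I = 5.869 / 2.933 = 2.001 rev/s.
KE_i = ½ΣIω² = 443.7 J; KE_f = ½(2.933)(12.57)² = 231.8 J.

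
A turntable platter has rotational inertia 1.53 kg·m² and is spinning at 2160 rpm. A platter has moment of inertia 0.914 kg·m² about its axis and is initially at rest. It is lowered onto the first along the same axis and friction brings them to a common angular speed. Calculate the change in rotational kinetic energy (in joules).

No external torque acts about the common axis, so total angular momentum is conserved.
Taking A's sense as positive: L = (1.530)(2160) = 3305 kg·m²·rpm.
Combined I = 1.530 + 0.9140 = 2.444 kg·m².
ω_f = L / I = 3305 / 2.444 = 1352 rpm.
KE_i = ½ΣIω² = 39140 J; KE_f = ½(2.444)(141.6)² = 24500 J.

ΔKE ≈ -14600 J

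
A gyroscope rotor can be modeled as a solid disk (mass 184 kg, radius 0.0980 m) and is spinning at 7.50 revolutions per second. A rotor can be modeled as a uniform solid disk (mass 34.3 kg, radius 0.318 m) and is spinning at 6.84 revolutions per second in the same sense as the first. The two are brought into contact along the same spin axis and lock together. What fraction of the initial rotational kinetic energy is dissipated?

No external torque acts about the common axis, so total angular momentum is conserved.
Moments of inertia: I_A = ½(184)(0.0980)² = 0.8836 kg·m²; I_B = ½(34.3)(0.318)² = 1.734 kg·m².
Taking A's sense as positive: L = (0.8836)(7.50) + (1.734)(6.84) = 18.49 kg·m²·rev/s.
Combined I = 0.8836 + 1.734 = 2.618 kg·m².
ω_f = L / I = 18.49 / 2.618 = 7.063 rev/s.
KE_i = ½ΣIω² = 2583 J; KE_f = ½(2.618)(44.38)² = 2578 J.
Fraction dissipated = (KE_i − KE_f)/KE_i = 0.001949.

fraction ≈ 0.00195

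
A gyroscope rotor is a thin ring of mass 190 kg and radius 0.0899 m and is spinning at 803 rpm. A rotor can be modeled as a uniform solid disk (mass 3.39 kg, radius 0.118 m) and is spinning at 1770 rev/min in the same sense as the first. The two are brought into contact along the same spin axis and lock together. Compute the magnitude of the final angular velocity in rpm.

No external torque acts about the common axis, so total angular momentum is conserved.
Moments of inertia: I_A = (190)(0.0899)² = 1.536 kg·m²; I_B = ½(3.39)(0.118)² = 0.02360 kg·m².
Taking A's sense as positive: L = (1.536)(803) + (0.02360)(1770) = 1275 kg·m²·rpm.
Combined I = 1.536 + 0.02360 = 1.559 kg·m².
ω_f = L / I = 1275 / 1.559 = 817.6 rpm.

|ω_f| ≈ 818 rpm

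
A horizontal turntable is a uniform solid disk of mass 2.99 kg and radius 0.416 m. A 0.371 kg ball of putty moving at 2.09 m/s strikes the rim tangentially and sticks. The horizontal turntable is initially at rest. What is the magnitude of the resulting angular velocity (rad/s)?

About the axle the impulsive forces during the collision are internal, so angular momentum about that axis is conserved.
I_p = ½(2.99)(0.416)² = 0.2587 kg·m². Taking the sense of the ball of putty's angular momentum as positive, L_{ball} = m v R = (0.371)(2.09)(0.416) = 0.3226 kg·m²/s.
L_i = 0 + 0.3226 = 0.3226 kg·m²/s.
After sticking, I_f = I_p + m R² = 0.2587 + (0.371)(0.416)² = 0.3229 kg·m².
ω_f = L_i / I_f = 0.3226 / 0.3229 = 0.9989 rad/s.

|ω_f| ≈ 0.999 rad/s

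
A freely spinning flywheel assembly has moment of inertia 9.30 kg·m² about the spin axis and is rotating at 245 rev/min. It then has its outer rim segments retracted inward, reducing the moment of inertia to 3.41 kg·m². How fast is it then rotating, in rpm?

ω₂ ≈ 668 rpm

With no external torque about the axis, L is conserved: I₁ω₁ = I₂ω₂.
ω₂ = I₁ω₁ / I₂ = (9.300)(245 rpm) / (3.410) = 668.2 rpm.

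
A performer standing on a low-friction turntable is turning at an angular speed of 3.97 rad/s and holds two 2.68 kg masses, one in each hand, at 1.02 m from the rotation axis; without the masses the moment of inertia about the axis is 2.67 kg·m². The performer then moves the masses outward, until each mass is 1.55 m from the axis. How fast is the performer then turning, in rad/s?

Angular momentum about the spin axis is conserved since the torque about it is zero.
I₁ = 2.67 + 2(2.68)(1.02)² = 8.247 kg·m²; I₂ = 2.67 + 2(2.68)(1.55)² = 15.55 kg·m².
ω₂ = I₁ω₁ / I₂ = (8.247)(3.97 rad/s) / (15.55) = 2.106 rad/s.

ω₂ ≈ 2.11 rad/s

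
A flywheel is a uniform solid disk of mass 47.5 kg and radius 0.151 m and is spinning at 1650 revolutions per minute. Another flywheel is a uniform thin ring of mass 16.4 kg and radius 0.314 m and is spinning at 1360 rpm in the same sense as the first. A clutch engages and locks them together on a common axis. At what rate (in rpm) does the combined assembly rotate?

No external torque acts about the common axis, so total angular momentum is conserved.
Moments of inertia: I_A = ½(47.5)(0.151)² = 0.5415 kg·m²; I_B = (16.4)(0.314)² = 1.617 kg·m².
Taking A's sense as positive: L = (0.5415)(1650) + (1.617)(1360) = 3093 kg·m²·rpm.
Combined I = 0.5415 + 1.617 = 2.158 kg·m².
ω_f = L / I = 3093 / 2.158 = 1433 rpm.

|ω_f| ≈ 1430 rpm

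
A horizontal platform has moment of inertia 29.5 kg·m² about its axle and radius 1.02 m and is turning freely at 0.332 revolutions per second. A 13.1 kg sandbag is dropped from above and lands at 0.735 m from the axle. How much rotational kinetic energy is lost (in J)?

No external torque acts about the axle; L_before = L_after.
Added inertia Σmr² = (13.1)(0.735)² = 7.077 kg·m²; I_f = 29.50 + 7.077 = 36.58 kg·m².
ω_f = I_p ω_i / I_f = (29.50)(0.332) / 36.58 = 0.2678 rev/s.
KE_i = ½(29.50)(2.086 rad/s)² = 64.18 J; KE_f = ½(36.58)(1.682)² = 51.77 J.

energy lost ≈ 12.4 J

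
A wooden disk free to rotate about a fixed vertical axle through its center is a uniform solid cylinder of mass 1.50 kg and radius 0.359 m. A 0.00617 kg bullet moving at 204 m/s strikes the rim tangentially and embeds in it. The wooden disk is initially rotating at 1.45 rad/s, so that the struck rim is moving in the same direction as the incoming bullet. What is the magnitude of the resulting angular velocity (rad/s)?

About the axle the impulsive forces during the collision are internal, so angular momentum about that axis is conserved.
I_p = ½(1.50)(0.359)² = 0.09666 kg·m². Taking the sense of the bullet's angular momentum as positive, L_{bullet} = m v R = (0.00617)(204)(0.359) = 0.4519 kg·m²/s.
L_i = +I_p ω_p + m v R = +(0.09666)(1.45) + 0.4519 = 0.5920 kg·m²/s.
After sticking, I_f = I_p + m R² = 0.09666 + (0.00617)(0.359)² = 0.09746 kg·m².
ω_f = L_i / I_f = 0.5920 / 0.09746 = 6.075 rad/s.

|ω_f| ≈ 6.07 rad/s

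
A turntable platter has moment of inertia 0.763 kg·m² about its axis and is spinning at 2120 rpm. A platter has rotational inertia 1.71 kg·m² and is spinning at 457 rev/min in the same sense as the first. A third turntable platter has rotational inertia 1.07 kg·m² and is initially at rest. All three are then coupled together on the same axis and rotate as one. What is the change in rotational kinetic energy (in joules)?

ΔKE ≈ -11900 J

No external torque acts about the common axis, so total angular momentum is conserved.
Taking A's sense as positive: L = (0.7630)(2120) + (1.710)(457) = 2399 kg·m²·rpm.
Combined I = 0.7630 + 1.710 + 1.070 = 3.543 kg·m².
ω_f = L / I = 2399 / 3.543 = 677.1 rpm.
KE_i = ½ΣIω² = 20760 J; KE_f = ½(3.543)(70.91)² = 8907 J.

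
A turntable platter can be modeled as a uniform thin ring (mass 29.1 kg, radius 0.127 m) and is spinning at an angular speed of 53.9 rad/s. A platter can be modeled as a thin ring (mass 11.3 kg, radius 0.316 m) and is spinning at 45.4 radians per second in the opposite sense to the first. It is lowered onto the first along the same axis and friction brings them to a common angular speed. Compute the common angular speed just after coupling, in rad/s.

No external torque acts about the common axis, so total angular momentum is conserved.
Moments of inertia: I_A = (29.1)(0.127)² = 0.4694 kg·m²; I_B = (11.3)(0.316)² = 1.128 kg·m².
Taking A's sense as positive: L = (0.4694)(53.9) − (1.128)(45.4) = -25.93 kg·m²·rad/s.
Combined I = 0.4694 + 1.128 = 1.598 kg·m².
ω_f = L / I = -25.93 / 1.598 = -16.23 rad/s.

|ω_f| ≈ 16.2 rad/s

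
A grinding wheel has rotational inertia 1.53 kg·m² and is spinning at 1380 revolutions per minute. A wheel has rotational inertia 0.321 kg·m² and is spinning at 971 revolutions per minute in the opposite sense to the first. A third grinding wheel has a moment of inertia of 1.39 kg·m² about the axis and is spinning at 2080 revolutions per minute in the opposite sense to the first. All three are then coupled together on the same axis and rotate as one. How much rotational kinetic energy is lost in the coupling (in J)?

ΔKE lost ≈ 48600 J

No external torque acts about the common axis, so total angular momentum is conserved.
Taking A's sense as positive: L = (1.530)(1380) − (0.3210)(971) − (1.390)(2080) = -1091 kg·m²·rpm.
Combined I = 1.530 + 0.3210 + 1.390 = 3.241 kg·m².
ω_f = L / I = -1091 / 3.241 = -336.8 rpm.
KE_i = ½ΣIω² = 50610 J; KE_f = ½(3.241)(35.27)² = 2016 J.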